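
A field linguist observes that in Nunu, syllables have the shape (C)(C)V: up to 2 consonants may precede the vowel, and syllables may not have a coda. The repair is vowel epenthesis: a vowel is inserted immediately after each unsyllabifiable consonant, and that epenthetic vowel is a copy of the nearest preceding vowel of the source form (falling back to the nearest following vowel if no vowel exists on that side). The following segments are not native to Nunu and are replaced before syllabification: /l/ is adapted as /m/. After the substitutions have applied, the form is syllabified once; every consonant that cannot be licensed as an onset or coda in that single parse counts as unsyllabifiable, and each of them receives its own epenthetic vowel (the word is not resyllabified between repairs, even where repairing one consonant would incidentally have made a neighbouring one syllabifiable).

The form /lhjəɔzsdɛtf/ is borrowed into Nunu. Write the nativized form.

məhjəɔzɔsdɛtɛfɛ

Substitution: /l/ → /m/, giving /mhjəɔzsdɛtf/.
The consonants /m/, /z/, /t/, /f/ cannot be parsed into a legal (C)(C)V syllable (no codas are permitted; onsets may contain at most 2 consonants).
Epenthesis after each stranded consonant: /m/ → /mə/, /z/ → /zɔ/, /t/ → /tɛ/, /f/ → /fɛ/.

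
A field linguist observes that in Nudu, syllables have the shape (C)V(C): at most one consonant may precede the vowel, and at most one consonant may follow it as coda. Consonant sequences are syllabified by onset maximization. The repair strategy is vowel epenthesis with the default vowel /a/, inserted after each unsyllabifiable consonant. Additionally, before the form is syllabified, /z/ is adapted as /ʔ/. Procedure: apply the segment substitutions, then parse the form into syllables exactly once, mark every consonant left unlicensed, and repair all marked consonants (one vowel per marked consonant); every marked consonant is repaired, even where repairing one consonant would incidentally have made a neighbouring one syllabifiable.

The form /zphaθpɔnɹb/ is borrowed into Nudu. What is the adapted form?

Substitution: /z/ → /ʔ/, giving /ʔphaθpɔnɹb/.
Under (C)V(C), the unsyllabifiable consonants are /ʔ/, /p/, /ɹ/, /b/ (at most one coda consonant is licensed; onsets are limited to one consonant).
Each unlicensed consonant becomes the onset of a new syllable: /ʔ/ → /ʔa/, /p/ → /pa/, /ɹ/ → /ɹa/, /b/ → /ba/.

ʔapahaθpɔnɹaba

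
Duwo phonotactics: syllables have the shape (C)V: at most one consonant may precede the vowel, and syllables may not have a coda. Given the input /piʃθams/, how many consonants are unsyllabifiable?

3

Under (C)V, the unsyllabifiable consonants are /ʃ/, /m/, /s/ (no codas are permitted; onsets are limited to one consonant).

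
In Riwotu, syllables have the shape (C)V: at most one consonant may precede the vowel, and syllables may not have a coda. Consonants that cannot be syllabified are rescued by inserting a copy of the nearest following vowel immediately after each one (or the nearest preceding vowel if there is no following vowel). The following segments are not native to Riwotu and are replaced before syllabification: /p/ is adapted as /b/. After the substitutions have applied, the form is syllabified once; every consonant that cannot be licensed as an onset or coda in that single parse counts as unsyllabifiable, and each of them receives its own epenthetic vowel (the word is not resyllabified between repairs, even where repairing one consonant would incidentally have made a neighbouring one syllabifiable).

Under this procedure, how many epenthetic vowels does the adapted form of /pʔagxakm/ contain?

4

After substitution the input is /bʔagxakm/.
The unsyllabifiable consonants are /b/, /g/, /k/, /m/; each receives one epenthetic vowel.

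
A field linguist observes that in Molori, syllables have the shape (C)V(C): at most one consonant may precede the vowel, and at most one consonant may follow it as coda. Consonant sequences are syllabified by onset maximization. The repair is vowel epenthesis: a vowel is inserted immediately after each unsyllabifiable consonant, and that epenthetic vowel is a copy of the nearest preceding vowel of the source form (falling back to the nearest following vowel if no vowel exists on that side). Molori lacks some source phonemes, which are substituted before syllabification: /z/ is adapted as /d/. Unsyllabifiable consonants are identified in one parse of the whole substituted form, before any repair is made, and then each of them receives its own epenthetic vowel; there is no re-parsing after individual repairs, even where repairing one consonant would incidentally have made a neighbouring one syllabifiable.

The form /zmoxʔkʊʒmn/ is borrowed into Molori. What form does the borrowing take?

domoxʔokʊʒmʊnʊ

Substitution: /z/ → /d/, giving /dmoxʔkʊʒmn/.
The consonants /d/, /ʔ/, /m/, /n/ cannot be parsed into a legal (C)V(C) syllable (at most one coda consonant is licensed; onsets are limited to one consonant).
Each unlicensed consonant becomes the onset of a new syllable: /d/ → /do/, /ʔ/ → /ʔo/, /m/ → /mʊ/, /n/ → /nʊ/.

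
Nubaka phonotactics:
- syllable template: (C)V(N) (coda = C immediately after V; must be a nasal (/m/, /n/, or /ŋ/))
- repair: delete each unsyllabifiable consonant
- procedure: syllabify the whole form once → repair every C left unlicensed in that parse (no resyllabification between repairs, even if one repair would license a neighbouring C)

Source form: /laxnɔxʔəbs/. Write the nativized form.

lanɔʔə

Syllabifying with onset maximization leaves /x/, /x/, /b/, /s/ stranded (only a nasal (/m/, /n/, or /ŋ/) is licensed in coda position; onsets are limited to one consonant).
Deleting the stranded consonants removes /x/, /x/, /b/, /s/.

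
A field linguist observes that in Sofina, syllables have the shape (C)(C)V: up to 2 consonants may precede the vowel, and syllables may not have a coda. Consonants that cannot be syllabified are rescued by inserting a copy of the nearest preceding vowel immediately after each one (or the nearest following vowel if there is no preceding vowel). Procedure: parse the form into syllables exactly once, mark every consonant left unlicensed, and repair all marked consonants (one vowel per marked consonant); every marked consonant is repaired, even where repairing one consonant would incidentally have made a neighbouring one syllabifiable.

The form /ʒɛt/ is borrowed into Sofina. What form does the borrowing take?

ʒɛtɛ

Syllabifying with onset maximization leaves /t/ stranded (no codas are permitted; onsets may contain at most 2 consonants).
Inserting the epenthetic vowel yields /t/ → /tɛ/.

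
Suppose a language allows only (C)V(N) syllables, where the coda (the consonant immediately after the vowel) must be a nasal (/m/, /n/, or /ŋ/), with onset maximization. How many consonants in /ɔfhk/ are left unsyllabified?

3

Syllabifying with onset maximization leaves /f/, /h/, /k/ stranded (only a nasal (/m/, /n/, or /ŋ/) is licensed in coda position; onsets are limited to one consonant).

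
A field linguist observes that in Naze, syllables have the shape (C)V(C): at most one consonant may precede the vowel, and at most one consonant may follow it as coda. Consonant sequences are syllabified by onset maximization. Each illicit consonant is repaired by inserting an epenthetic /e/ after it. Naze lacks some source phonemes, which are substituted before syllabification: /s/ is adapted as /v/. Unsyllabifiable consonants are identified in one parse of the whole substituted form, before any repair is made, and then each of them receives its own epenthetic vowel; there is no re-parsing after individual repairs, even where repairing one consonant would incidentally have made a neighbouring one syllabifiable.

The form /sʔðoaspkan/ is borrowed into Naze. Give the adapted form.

veʔeðoavpekan

Substitution: /s/ → /v/, giving /vʔðoavpkan/.
The consonants /v/, /ʔ/, /p/ cannot be parsed into a legal (C)V(C) syllable (at most one coda consonant is licensed; onsets are limited to one consonant).
Inserting the epenthetic vowel yields /v/ → /ve/, /ʔ/ → /ʔe/, /p/ → /pe/.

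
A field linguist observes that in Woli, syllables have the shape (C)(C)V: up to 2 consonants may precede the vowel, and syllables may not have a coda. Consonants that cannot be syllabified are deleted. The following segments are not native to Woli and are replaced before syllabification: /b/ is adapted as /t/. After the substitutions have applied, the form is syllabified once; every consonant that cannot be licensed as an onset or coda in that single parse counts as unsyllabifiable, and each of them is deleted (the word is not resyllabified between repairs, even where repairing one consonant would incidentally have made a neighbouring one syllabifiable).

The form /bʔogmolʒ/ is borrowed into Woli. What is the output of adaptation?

tʔogmo

Substitution: /b/ → /t/, giving /tʔogmolʒ/.
Under (C)(C)V, the unsyllabifiable consonants are /l/, /ʒ/ (no codas are permitted; onsets may contain at most 2 consonants).
Deletion applies to /l/, /ʒ/.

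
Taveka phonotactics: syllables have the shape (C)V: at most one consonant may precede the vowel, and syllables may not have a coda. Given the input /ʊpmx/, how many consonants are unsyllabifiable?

3

Syllabifying with onset maximization leaves /p/, /m/, /x/ stranded (no codas are permitted; onsets are limited to one consonant).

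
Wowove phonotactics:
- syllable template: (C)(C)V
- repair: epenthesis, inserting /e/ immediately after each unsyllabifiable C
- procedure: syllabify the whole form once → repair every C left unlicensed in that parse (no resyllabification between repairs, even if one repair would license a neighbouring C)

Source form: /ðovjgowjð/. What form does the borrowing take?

ðovejgowejeðe

Under (C)(C)V, the unsyllabifiable consonants are /v/, /w/, /j/, /ð/ (no codas are permitted; onsets may contain at most 2 consonants).
Each unlicensed consonant becomes the onset of a new syllable: /v/ → /ve/, /w/ → /we/, /j/ → /je/, /ð/ → /ðe/.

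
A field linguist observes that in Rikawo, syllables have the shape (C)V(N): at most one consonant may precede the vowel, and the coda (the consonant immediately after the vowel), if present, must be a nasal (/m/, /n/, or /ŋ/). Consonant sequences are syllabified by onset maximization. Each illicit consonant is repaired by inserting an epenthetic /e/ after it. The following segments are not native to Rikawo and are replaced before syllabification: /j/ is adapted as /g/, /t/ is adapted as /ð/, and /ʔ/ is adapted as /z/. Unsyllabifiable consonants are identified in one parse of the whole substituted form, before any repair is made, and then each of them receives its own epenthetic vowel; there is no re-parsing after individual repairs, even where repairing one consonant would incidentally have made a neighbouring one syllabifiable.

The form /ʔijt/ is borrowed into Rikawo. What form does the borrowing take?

zigeðe

Substitution: /ʔ/ → /z/, /j/ → /g/, /t/ → /ð/, giving /zigð/.
Syllabifying with onset maximization leaves /g/, /ð/ stranded (only a nasal (/m/, /n/, or /ŋ/) is licensed in coda position; onsets are limited to one consonant).
Inserting the epenthetic vowel yields /g/ → /ge/, /ð/ → /ðe/.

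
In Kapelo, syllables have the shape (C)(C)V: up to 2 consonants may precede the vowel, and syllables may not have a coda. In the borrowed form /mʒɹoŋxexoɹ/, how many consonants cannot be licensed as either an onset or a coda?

The consonants /m/, /ɹ/ cannot be parsed into a legal (C)(C)V syllable (no codas are permitted; onsets may contain at most 2 consonants).

2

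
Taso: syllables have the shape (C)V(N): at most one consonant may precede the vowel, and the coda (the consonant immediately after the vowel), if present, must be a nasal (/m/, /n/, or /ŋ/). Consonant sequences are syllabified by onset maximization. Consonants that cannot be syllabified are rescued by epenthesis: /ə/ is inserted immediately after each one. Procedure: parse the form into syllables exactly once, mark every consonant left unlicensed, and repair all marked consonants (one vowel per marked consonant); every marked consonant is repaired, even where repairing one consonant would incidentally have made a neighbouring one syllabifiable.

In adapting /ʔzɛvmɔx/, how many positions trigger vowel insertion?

The unsyllabifiable consonants are /ʔ/, /v/, /x/; each receives one epenthetic vowel.

3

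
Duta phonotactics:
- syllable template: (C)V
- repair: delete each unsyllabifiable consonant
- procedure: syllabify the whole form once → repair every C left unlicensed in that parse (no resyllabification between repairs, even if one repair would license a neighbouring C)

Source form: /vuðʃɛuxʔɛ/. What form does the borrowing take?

vuʃɛuʔɛ

Syllabifying with onset maximization leaves /ð/, /x/ stranded (no codas are permitted; onsets are limited to one consonant).
Deleting the stranded consonants removes /ð/, /x/.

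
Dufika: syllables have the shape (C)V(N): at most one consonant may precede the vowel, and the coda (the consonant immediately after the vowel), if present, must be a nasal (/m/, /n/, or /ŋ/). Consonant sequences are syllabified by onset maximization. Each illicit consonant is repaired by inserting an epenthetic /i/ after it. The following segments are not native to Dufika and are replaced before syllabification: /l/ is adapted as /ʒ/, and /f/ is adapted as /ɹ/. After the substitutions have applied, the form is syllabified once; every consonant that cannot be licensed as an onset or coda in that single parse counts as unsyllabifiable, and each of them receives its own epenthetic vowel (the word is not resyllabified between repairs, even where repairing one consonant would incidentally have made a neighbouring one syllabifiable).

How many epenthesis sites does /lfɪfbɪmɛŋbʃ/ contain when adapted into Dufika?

After substitution the input is /ʒɹɪɹbɪmɛŋbʃ/.
The unsyllabifiable consonants are /ʒ/, /ɹ/, /b/, /ʃ/; each receives one epenthetic vowel.

4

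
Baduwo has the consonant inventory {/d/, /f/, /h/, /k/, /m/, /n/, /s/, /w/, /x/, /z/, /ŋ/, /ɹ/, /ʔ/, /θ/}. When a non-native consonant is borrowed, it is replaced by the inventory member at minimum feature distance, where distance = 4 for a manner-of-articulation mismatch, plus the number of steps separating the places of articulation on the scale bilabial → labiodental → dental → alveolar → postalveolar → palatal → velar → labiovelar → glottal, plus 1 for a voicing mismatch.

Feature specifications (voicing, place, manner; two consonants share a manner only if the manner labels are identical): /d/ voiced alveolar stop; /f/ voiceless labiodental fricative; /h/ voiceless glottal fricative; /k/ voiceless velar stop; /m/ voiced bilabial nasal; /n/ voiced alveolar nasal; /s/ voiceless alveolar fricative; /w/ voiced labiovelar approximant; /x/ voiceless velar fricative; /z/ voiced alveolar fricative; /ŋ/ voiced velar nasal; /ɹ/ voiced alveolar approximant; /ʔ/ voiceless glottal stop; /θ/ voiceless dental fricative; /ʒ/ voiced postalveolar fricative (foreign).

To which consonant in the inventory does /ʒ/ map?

/z/ is closest: same manner (fricative), place distance 1 (postalveolar→alveolar), same voicing; total 1. Next closest is /s/ at distance 2.

z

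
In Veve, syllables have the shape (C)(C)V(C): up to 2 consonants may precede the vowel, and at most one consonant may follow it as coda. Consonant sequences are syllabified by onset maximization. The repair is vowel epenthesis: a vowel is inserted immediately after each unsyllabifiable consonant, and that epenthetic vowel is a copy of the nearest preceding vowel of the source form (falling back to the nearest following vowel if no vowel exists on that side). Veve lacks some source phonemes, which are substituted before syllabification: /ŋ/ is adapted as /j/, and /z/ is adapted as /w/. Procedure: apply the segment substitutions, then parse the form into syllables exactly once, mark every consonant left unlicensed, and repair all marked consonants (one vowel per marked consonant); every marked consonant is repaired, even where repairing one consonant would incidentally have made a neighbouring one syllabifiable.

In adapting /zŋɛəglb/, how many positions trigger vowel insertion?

2

After substitution the input is /wjɛəglb/.
The unsyllabifiable consonants are /l/, /b/; each receives one epenthetic vowel.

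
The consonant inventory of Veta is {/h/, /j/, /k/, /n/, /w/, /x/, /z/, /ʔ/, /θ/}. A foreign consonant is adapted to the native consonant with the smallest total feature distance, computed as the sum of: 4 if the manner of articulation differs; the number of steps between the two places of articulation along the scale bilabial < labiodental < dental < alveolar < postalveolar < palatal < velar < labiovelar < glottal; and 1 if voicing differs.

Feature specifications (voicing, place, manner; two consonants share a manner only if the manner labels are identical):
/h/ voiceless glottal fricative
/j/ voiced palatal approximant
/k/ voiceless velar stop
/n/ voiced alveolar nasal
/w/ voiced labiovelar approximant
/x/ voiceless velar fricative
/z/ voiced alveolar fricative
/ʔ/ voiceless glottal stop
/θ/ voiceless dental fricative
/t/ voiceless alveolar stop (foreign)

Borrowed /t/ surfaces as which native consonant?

/k/ is closest: same manner (stop), place distance 3 (alveolar→velar), same voicing; total 3. Next closest is /n/ at distance 5.

k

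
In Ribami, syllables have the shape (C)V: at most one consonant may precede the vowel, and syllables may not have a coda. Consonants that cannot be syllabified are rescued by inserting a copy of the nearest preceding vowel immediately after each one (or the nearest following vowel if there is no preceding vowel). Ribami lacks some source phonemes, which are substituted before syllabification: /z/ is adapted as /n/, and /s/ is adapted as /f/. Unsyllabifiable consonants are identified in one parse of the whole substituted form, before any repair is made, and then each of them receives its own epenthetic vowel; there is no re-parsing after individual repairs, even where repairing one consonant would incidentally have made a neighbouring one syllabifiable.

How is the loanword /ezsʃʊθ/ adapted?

Substitution: /z/ → /n/, /s/ → /f/, giving /enfʃʊθ/.
The consonants /n/, /f/, /θ/ cannot be parsed into a legal (C)V syllable (no codas are permitted; onsets are limited to one consonant).
Each unlicensed consonant becomes the onset of a new syllable: /n/ → /ne/, /f/ → /fe/, /θ/ → /θʊ/.

enefeʃʊθʊ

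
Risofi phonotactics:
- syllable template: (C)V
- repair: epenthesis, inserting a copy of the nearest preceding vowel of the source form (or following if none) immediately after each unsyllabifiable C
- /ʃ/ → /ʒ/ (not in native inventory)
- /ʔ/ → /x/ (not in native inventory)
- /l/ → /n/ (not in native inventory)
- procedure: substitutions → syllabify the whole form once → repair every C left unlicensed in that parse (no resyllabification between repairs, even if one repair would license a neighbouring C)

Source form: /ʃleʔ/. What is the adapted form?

ʒenexe

Substitution: /ʃ/ → /ʒ/, /l/ → /n/, /ʔ/ → /x/, giving /ʒnex/.
Syllabifying with onset maximization leaves /ʒ/, /x/ stranded (no codas are permitted; onsets are limited to one consonant).
Inserting the epenthetic vowel yields /ʒ/ → /ʒe/, /x/ → /xe/.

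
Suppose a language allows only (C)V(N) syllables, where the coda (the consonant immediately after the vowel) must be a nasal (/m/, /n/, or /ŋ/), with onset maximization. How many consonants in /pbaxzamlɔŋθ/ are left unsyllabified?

The consonants /p/, /x/, /θ/ cannot be parsed into a legal (C)V(N) syllable (only a nasal (/m/, /n/, or /ŋ/) is licensed in coda position; onsets are limited to one consonant).

3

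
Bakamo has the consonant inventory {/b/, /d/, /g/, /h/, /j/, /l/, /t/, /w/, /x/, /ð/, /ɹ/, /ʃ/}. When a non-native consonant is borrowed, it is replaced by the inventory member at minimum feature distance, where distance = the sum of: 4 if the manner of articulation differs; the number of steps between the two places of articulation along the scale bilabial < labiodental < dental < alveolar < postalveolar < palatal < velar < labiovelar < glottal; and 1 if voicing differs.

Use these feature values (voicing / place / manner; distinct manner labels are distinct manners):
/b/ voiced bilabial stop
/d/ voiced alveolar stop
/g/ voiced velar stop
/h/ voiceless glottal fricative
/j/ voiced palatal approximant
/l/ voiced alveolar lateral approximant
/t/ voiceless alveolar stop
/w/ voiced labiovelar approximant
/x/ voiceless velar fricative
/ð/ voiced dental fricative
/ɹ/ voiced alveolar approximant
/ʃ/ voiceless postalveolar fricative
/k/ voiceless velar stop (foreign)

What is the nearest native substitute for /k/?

g

/g/ is closest: same manner (stop), place distance 0 (velar→velar), voicing differs (+1); total 1. Next closest is /t/ at distance 3.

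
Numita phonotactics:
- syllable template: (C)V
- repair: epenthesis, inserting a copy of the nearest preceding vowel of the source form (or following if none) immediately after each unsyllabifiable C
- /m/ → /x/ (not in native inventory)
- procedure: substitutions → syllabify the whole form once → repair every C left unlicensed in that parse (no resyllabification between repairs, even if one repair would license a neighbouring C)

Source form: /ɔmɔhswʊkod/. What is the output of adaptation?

Substitution: /m/ → /x/, giving /ɔxɔhswʊkod/.
Under (C)V, the unsyllabifiable consonants are /h/, /s/, /d/ (no codas are permitted; onsets are limited to one consonant).
Each unlicensed consonant becomes the onset of a new syllable: /h/ → /hɔ/, /s/ → /sɔ/, /d/ → /do/.

ɔxɔhɔsɔwʊkodo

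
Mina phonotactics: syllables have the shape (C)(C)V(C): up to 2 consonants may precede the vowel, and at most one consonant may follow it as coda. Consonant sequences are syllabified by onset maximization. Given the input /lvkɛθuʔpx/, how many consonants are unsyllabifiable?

3

Syllabifying with onset maximization leaves /l/, /p/, /x/ stranded (at most one coda consonant is licensed; onsets may contain at most 2 consonants).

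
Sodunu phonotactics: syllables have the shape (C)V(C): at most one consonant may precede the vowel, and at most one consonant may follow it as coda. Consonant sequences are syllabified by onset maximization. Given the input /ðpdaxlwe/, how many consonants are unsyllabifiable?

Under (C)V(C), the unsyllabifiable consonants are /ð/, /p/, /l/ (at most one coda consonant is licensed; onsets are limited to one consonant).

3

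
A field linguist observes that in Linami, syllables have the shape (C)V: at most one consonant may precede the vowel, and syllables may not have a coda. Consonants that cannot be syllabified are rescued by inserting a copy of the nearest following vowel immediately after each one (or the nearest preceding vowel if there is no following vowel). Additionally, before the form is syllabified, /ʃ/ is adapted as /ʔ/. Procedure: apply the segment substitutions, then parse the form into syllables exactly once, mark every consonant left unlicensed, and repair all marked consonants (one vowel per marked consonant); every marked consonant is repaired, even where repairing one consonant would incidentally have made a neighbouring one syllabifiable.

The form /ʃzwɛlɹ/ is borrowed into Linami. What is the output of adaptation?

Substitution: /ʃ/ → /ʔ/, giving /ʔzwɛlɹ/.
Under (C)V, the unsyllabifiable consonants are /ʔ/, /z/, /l/, /ɹ/ (no codas are permitted; onsets are limited to one consonant).
Epenthesis after each stranded consonant: /ʔ/ → /ʔɛ/, /z/ → /zɛ/, /l/ → /lɛ/, /ɹ/ → /ɹɛ/.

ʔɛzɛwɛlɛɹɛ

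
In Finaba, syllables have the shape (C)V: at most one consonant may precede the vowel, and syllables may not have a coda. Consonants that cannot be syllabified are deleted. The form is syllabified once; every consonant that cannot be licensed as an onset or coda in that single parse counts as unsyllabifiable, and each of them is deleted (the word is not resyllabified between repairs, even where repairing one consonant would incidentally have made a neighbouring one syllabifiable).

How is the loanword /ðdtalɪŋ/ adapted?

talɪ

The consonants /ð/, /d/, /ŋ/ cannot be parsed into a legal (C)V syllable (no codas are permitted; onsets are limited to one consonant).
Deleting the stranded consonants removes /ð/, /d/, /ŋ/.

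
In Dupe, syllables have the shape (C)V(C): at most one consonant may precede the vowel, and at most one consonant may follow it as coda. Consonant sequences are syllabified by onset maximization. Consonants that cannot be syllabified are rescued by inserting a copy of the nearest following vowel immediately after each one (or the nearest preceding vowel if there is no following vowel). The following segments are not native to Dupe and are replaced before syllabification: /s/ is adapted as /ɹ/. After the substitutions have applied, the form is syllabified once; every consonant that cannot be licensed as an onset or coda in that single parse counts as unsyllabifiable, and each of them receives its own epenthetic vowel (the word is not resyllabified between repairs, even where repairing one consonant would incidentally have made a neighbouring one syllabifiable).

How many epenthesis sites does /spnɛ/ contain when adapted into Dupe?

2

After substitution the input is /ɹpnɛ/.
The unsyllabifiable consonants are /ɹ/, /p/; each receives one epenthetic vowel.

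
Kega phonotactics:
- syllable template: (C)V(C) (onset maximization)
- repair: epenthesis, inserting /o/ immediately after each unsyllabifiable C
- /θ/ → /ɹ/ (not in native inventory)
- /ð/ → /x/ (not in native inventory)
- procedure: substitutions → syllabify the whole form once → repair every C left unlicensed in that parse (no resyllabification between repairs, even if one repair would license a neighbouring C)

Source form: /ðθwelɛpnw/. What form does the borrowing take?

Substitution: /ð/ → /x/, /θ/ → /ɹ/, giving /xɹwelɛpnw/.
The consonants /x/, /ɹ/, /n/, /w/ cannot be parsed into a legal (C)V(C) syllable (at most one coda consonant is licensed; onsets are limited to one consonant).
Epenthesis after each stranded consonant: /x/ → /xo/, /ɹ/ → /ɹo/, /n/ → /no/, /w/ → /wo/.

xoɹowelɛpnowo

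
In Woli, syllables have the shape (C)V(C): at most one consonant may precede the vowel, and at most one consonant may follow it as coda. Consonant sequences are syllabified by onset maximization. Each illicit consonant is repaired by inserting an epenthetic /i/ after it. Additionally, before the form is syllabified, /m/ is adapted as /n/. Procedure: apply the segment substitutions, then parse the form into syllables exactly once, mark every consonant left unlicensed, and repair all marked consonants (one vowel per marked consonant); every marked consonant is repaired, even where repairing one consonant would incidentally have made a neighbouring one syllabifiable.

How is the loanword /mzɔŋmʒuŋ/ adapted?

Substitution: /m/ → /n/, giving /nzɔŋnʒuŋ/.
Syllabifying with onset maximization leaves /n/, /n/ stranded (at most one coda consonant is licensed; onsets are limited to one consonant).
Each unlicensed consonant becomes the onset of a new syllable: /n/ → /ni/, /n/ → /ni/.

nizɔŋniʒuŋ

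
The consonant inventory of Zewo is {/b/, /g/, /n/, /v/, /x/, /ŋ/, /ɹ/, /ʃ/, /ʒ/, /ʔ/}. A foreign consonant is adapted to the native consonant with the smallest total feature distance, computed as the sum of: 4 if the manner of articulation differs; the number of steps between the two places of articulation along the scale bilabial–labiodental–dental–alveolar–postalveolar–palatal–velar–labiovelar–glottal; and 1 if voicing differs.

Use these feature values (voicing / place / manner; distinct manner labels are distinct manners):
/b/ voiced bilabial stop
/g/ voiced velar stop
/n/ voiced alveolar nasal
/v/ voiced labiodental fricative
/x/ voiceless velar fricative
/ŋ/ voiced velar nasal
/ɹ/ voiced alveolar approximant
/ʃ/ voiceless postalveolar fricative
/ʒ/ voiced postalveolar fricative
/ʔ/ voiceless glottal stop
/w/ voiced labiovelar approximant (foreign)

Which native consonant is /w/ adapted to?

/ɹ/ is closest: same manner (approximant), place distance 4 (labiovelar→alveolar), same voicing; total 4. Next closest is /g/ at distance 5.

ɹ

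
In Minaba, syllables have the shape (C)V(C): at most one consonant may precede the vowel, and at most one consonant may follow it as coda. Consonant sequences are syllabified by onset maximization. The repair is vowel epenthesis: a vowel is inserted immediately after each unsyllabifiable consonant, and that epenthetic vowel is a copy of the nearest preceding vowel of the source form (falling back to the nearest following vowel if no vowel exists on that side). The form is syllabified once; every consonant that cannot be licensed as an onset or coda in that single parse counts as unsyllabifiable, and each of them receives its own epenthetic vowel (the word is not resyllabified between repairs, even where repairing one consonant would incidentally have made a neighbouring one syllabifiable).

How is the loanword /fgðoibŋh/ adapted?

The consonants /f/, /g/, /ŋ/, /h/ cannot be parsed into a legal (C)V(C) syllable (at most one coda consonant is licensed; onsets are limited to one consonant).
Inserting the epenthetic vowel yields /f/ → /fo/, /g/ → /go/, /ŋ/ → /ŋi/, /h/ → /hi/.

fogoðoibŋihi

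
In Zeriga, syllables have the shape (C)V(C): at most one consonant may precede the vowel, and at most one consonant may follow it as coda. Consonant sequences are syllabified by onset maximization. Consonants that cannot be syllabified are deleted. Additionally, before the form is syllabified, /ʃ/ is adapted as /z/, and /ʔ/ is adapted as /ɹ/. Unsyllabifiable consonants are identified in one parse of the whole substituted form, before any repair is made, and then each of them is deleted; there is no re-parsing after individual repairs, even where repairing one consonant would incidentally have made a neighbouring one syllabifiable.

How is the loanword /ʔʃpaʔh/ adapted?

Substitution: /ʔ/ → /ɹ/, /ʃ/ → /z/, giving /ɹzpaɹh/.
Under (C)V(C), the unsyllabifiable consonants are /ɹ/, /z/, /h/ (at most one coda consonant is licensed; onsets are limited to one consonant).
Each unlicensed consonant is deleted: /ɹ/, /z/, /h/.

paɹ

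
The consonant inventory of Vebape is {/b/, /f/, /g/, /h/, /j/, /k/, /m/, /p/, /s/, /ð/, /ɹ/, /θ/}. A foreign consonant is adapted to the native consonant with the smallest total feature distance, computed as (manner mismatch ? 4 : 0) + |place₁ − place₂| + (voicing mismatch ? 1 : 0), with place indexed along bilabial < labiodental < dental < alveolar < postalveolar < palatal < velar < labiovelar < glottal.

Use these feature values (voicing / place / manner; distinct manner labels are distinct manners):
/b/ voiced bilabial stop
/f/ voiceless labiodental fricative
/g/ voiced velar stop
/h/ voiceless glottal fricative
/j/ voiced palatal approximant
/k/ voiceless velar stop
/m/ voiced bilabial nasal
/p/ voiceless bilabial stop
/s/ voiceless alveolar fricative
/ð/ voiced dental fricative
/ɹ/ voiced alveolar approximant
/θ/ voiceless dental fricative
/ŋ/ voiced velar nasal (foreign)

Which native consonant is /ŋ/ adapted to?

/g/ is closest: manner differs (nasal→stop, +4), place distance 0 (velar→velar), same voicing; total 4. Next closest is /j/ at distance 5.

g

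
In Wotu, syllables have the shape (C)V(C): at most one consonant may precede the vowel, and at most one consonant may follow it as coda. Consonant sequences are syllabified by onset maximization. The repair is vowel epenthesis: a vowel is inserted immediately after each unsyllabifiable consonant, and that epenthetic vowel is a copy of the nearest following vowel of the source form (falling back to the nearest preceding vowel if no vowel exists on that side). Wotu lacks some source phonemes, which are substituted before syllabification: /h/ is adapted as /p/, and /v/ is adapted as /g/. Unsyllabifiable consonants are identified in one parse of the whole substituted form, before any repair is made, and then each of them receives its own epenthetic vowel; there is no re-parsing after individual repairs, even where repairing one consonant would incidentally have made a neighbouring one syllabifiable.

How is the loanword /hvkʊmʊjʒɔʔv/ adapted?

pʊgʊkʊmʊjʒɔʔgɔ

Substitution: /h/ → /p/, /v/ → /g/, giving /pgkʊmʊjʒɔʔg/.
The consonants /p/, /g/, /g/ cannot be parsed into a legal (C)V(C) syllable (at most one coda consonant is licensed; onsets are limited to one consonant).
Inserting the epenthetic vowel yields /p/ → /pʊ/, /g/ → /gʊ/, /g/ → /gɔ/.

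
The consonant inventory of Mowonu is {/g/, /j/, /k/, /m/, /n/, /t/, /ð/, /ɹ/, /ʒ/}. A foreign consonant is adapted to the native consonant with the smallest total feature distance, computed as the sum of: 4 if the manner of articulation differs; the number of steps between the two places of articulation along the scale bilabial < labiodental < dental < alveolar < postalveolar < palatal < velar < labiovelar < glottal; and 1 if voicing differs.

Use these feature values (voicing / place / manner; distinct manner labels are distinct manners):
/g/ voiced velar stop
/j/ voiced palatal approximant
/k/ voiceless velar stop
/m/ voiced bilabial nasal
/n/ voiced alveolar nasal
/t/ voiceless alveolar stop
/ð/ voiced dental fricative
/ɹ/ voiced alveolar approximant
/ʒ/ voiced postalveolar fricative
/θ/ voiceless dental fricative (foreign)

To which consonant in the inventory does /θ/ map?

/ð/ is closest: same manner (fricative), place distance 0 (dental→dental), voicing differs (+1); total 1. Next closest is /ʒ/ at distance 3.

ð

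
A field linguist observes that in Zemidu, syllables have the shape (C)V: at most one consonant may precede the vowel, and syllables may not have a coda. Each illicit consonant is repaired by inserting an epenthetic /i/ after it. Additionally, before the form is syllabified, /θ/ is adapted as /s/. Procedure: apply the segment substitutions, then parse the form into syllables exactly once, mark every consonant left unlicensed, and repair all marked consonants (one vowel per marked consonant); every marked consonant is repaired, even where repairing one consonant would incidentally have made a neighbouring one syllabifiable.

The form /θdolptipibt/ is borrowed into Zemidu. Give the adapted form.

Substitution: /θ/ → /s/, giving /sdolptipibt/.
Under (C)V, the unsyllabifiable consonants are /s/, /l/, /p/, /b/, /t/ (no codas are permitted; onsets are limited to one consonant).
Epenthesis after each stranded consonant: /s/ → /si/, /l/ → /li/, /p/ → /pi/, /b/ → /bi/, /t/ → /ti/.

sidolipitipibiti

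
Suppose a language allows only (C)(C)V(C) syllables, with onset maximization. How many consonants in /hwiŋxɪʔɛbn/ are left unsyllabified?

1

Syllabifying with onset maximization leaves /n/ stranded (at most one coda consonant is licensed; onsets may contain at most 2 consonants).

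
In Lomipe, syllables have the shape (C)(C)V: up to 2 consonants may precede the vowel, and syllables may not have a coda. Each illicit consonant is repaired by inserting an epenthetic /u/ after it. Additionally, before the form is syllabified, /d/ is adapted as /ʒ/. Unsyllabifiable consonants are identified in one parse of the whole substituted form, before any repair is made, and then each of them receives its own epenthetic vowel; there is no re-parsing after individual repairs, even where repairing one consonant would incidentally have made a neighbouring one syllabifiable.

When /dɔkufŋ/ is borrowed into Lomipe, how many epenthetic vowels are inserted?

After substitution the input is /ʒɔkufŋ/.
The unsyllabifiable consonants are /f/, /ŋ/; each receives one epenthetic vowel.

2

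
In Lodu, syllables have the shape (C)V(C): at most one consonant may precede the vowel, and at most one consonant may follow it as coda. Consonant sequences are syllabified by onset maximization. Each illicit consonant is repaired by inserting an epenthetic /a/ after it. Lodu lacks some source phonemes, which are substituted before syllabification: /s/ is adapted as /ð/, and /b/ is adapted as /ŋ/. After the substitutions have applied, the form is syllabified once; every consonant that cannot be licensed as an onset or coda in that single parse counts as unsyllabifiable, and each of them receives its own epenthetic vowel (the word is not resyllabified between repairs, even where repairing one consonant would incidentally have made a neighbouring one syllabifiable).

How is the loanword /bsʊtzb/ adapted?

Substitution: /b/ → /ŋ/, /s/ → /ð/, giving /ŋðʊtzŋ/.
Syllabifying with onset maximization leaves /ŋ/, /z/, /ŋ/ stranded (at most one coda consonant is licensed; onsets are limited to one consonant).
Each unlicensed consonant becomes the onset of a new syllable: /ŋ/ → /ŋa/, /z/ → /za/, /ŋ/ → /ŋa/.

ŋaðʊtzaŋa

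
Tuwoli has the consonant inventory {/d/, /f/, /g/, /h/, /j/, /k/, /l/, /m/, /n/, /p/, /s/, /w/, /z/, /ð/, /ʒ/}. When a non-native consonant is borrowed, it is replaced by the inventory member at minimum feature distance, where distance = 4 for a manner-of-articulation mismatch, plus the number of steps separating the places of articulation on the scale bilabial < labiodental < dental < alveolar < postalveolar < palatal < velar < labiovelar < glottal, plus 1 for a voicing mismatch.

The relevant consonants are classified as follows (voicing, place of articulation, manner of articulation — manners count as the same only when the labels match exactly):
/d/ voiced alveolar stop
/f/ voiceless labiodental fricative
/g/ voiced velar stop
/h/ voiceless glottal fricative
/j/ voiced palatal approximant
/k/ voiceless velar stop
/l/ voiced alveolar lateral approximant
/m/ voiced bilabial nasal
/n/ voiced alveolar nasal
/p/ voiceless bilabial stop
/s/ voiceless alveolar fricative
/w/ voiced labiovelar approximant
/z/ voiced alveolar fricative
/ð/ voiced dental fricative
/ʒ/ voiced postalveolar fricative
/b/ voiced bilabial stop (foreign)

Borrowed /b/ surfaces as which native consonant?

p

/p/ is closest: same manner (stop), place distance 0 (bilabial→bilabial), voicing differs (+1); total 1. Next closest is /d/ at distance 3.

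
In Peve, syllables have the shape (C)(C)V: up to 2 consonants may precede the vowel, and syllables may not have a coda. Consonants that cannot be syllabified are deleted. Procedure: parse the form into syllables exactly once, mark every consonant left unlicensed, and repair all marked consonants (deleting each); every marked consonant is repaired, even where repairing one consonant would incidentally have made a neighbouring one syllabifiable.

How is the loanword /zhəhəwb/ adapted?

zhəhə

The consonants /w/, /b/ cannot be parsed into a legal (C)(C)V syllable (no codas are permitted; onsets may contain at most 2 consonants).
Deletion applies to /w/, /b/.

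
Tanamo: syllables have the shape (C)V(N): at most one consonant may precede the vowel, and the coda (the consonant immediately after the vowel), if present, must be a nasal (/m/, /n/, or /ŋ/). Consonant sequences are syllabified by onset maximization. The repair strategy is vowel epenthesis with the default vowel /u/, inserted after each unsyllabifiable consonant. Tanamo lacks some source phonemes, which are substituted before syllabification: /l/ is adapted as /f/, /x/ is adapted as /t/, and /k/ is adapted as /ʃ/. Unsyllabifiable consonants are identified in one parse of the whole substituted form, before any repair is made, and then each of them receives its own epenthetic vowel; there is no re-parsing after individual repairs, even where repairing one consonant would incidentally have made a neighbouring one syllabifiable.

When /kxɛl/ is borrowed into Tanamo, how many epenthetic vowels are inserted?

After substitution the input is /ʃtɛf/.
The unsyllabifiable consonants are /ʃ/, /f/; each receives one epenthetic vowel.

2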